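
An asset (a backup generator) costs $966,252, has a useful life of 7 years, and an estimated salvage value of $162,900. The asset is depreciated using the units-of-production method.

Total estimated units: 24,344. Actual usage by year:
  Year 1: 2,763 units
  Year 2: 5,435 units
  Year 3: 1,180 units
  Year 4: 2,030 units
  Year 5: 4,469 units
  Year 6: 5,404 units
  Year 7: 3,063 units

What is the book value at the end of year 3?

$656,778

Depreciable base = $966,252 − $162,900 = $803,352.
Rate = $803,352 / 24,344 units = $33 per unit.
Year 1: 2,763 × $33 = $91,179. Book value $875,073.
Year 2: 5,435 × $33 = $179,355. Book value $695,718.
Year 3: 1,180 × $33 = $38,940. Book value $656,778.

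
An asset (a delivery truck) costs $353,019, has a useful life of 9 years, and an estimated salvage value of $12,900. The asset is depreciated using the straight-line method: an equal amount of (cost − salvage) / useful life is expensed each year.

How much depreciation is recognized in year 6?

Depreciable base = $353,019 − $12,900 = $340,119.
Annual expense = $340,119 / 9 = $37,791.

$37,791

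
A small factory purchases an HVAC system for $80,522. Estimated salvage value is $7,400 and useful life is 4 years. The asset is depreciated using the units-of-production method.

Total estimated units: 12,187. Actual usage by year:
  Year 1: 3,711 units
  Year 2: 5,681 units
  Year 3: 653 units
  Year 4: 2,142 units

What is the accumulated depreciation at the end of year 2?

$56,352

Depreciable base = $80,522 − $7,400 = $73,122.
Rate = $73,122 / 12,187 units = $6 per unit.
Year 1: 3,711 × $6 = $22,266. Book value $58,256.
Year 2: 5,681 × $6 = $34,086. Book value $24,170.
Accumulated through year 2 = $80,522 − $24,170 = $56,352.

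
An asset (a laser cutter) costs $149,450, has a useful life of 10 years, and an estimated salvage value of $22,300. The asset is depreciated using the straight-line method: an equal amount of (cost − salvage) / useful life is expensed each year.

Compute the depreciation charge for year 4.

Depreciable base = $149,450 − $22,300 = $127,150.
Annual expense = $127,150 / 10 = $12,715.

$12,715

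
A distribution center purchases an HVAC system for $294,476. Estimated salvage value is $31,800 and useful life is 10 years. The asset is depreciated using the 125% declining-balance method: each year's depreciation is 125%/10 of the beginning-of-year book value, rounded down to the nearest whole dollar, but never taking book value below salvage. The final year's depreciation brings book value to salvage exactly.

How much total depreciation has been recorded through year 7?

$178,835

Depreciable base = $294,476 − $31,800 = $262,676.
Year 1: ⌊$294,476 × 125%/10⌋ = $36,809. Book value $257,667.
Year 2: ⌊$257,667 × 125%/10⌋ = $32,208. Book value $225,459.
Year 3: ⌊$225,459 × 125%/10⌋ = $28,182. Book value $197,277.
Year 4: ⌊$197,277 × 125%/10⌋ = $24,659. Book value $172,618.
Year 5: ⌊$172,618 × 125%/10⌋ = $21,577. Book value $151,041.
Year 6: ⌊$151,041 × 125%/10⌋ = $18,880. Book value $132,161.
Year 7: ⌊$132,161 × 125%/10⌋ = $16,520. Book value $115,641.
Accumulated through year 7 = $294,476 − $115,641 = $178,835.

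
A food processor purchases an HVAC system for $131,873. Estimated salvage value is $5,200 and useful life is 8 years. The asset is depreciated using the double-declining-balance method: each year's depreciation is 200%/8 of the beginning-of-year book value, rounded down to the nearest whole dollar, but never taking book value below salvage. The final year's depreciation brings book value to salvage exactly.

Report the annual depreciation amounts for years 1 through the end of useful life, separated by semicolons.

$32,968; $24,726; $18,544; $13,908; $10,431; $7,824; $5,868; $12,404

Depreciable base = $131,873 − $5,200 = $126,673.
Year 1: ⌊$131,873 × 200%/8⌋ = $32,968. Book value $98,905.
Year 2: ⌊$98,905 × 200%/8⌋ = $24,726. Book value $74,179.
Year 3: ⌊$74,179 × 200%/8⌋ = $18,544. Book value $55,635.
Year 4: ⌊$55,635 × 200%/8⌋ = $13,908. Book value $41,727.
Year 5: ⌊$41,727 × 200%/8⌋ = $10,431. Book value $31,296.
Year 6: ⌊$31,296 × 200%/8⌋ = $7,824. Book value $23,472.
Year 7: ⌊$23,472 × 200%/8⌋ = $5,868. Book value $17,604.
Year 8 (final): $17,604 − $5,200 = $12,404. Book value $5,200.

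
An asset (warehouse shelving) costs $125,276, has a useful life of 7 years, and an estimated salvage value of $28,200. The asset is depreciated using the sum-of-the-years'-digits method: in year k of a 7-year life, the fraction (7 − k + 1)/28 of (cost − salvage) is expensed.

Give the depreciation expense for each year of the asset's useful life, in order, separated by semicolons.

Depreciable base = $125,276 − $28,200 = $97,076.
Sum of the years' digits = 7+6+5+4+3+2+1 = 28.
Year 1: $97,076 × 7/28 = $24,269. Book value $101,007.
Year 2: $97,076 × 6/28 = $20,802. Book value $80,205.
Year 3: $97,076 × 5/28 = $17,335. Book value $62,870.
Year 4: $97,076 × 4/28 = $13,868. Book value $49,002.
Year 5: $97,076 × 3/28 = $10,401. Book value $38,601.
Year 6: $97,076 × 2/28 = $6,934. Book value $31,667.
Year 7: $97,076 × 1/28 = $3,467. Book value $28,200.

$24,269; $20,802; $17,335; $13,868; $10,401; $6,934; $3,467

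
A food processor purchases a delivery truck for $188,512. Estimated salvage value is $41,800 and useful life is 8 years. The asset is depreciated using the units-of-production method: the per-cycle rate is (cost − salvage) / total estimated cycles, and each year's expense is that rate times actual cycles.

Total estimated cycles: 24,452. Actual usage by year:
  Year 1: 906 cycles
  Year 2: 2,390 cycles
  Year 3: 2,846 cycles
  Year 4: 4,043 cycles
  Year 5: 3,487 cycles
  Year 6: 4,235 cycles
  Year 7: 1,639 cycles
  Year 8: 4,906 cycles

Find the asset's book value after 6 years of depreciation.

Depreciable base = $188,512 − $41,800 = $146,712.
Rate = $146,712 / 24,452 cycles = $6 per cycle.
Year 1: 906 × $6 = $5,436. Book value $183,076.
Year 2: 2,390 × $6 = $14,340. Book value $168,736.
Year 3: 2,846 × $6 = $17,076. Book value $151,660.
Year 4: 4,043 × $6 = $24,258. Book value $127,402.
Year 5: 3,487 × $6 = $20,922. Book value $106,480.
Year 6: 4,235 × $6 = $25,410. Book value $81,070.

$81,070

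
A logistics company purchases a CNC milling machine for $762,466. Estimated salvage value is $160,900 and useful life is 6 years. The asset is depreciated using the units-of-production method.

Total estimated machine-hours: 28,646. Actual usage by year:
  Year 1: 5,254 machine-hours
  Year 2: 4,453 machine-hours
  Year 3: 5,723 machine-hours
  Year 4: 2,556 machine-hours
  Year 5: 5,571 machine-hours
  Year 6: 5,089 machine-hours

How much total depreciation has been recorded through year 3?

$324,030

Depreciable base = $762,466 − $160,900 = $601,566.
Rate = $601,566 / 28,646 machine-hours = $21 per machine-hour.
Year 1: 5,254 × $21 = $110,334. Book value $652,132.
Year 2: 4,453 × $21 = $93,513. Book value $558,619.
Year 3: 5,723 × $21 = $120,183. Book value $438,436.
Accumulated through year 3 = $762,466 − $438,436 = $324,030.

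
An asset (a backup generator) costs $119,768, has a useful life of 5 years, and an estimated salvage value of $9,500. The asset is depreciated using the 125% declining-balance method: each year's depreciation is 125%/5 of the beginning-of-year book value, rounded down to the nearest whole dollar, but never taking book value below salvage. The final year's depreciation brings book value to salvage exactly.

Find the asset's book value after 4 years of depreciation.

$37,896

Depreciable base = $119,768 − $9,500 = $110,268.
Year 1: ⌊$119,768 × 125%/5⌋ = $29,942. Book value $89,826.
Year 2: ⌊$89,826 × 125%/5⌋ = $22,456. Book value $67,370.
Year 3: ⌊$67,370 × 125%/5⌋ = $16,842. Book value $50,528.
Year 4: ⌊$50,528 × 125%/5⌋ = $12,632. Book value $37,896.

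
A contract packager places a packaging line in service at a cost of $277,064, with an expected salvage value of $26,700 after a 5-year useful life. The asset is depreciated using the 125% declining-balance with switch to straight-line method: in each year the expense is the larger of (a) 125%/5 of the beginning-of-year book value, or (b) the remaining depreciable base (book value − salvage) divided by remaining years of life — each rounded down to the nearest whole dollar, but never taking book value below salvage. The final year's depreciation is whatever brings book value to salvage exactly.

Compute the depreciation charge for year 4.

$43,050

Depreciable base = $277,064 − $26,700 = $250,364.
Year 1: DB = ⌊$277,064 × 125%/5⌋ = $69,266; SL = ⌊$250,364/5⌋ = $50,072 → take DB $69,266. Book value $207,798.
Year 2: DB = ⌊$207,798 × 125%/5⌋ = $51,949; SL = ⌊$181,098/4⌋ = $45,274 → take DB $51,949. Book value $155,849.
Year 3: DB = ⌊$155,849 × 125%/5⌋ = $38,962; SL = ⌊$129,149/3⌋ = $43,049 → take SL $43,049. Book value $112,800.
Year 4: DB = ⌊$112,800 × 125%/5⌋ = $28,200; SL = ⌊$86,100/2⌋ = $43,050 → take SL $43,050. Book value $69,750.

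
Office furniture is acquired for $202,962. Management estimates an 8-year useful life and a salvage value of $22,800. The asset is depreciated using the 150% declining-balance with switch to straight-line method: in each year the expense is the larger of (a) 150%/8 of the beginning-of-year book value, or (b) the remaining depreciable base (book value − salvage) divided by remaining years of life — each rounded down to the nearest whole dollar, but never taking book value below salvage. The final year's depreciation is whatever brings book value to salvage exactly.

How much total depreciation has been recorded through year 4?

Depreciable base = $202,962 − $22,800 = $180,162.
Year 1: DB = ⌊$202,962 × 150%/8⌋ = $38,055; SL = ⌊$180,162/8⌋ = $22,520 → take DB $38,055. Book value $164,907.
Year 2: DB = ⌊$164,907 × 150%/8⌋ = $30,920; SL = ⌊$142,107/7⌋ = $20,301 → take DB $30,920. Book value $133,987.
Year 3: DB = ⌊$133,987 × 150%/8⌋ = $25,122; SL = ⌊$111,187/6⌋ = $18,531 → take DB $25,122. Book value $108,865.
Year 4: DB = ⌊$108,865 × 150%/8⌋ = $20,412; SL = ⌊$86,065/5⌋ = $17,213 → take DB $20,412. Book value $88,453.
Accumulated through year 4 = $202,962 − $88,453 = $114,509.

$114,509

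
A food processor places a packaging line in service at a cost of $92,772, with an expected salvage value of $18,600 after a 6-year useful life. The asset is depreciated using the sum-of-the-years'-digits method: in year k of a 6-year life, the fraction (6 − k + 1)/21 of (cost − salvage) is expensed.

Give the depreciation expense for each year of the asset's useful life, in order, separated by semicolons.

Depreciable base = $92,772 − $18,600 = $74,172.
Sum of the years' digits = 6+5+4+3+2+1 = 21.
Year 1: $74,172 × 6/21 = $21,192. Book value $71,580.
Year 2: $74,172 × 5/21 = $17,660. Book value $53,920.
Year 3: $74,172 × 4/21 = $14,128. Book value $39,792.
Year 4: $74,172 × 3/21 = $10,596. Book value $29,196.
Year 5: $74,172 × 2/21 = $7,064. Book value $22,132.
Year 6: $74,172 × 1/21 = $3,532. Book value $18,600.

$21,192; $17,660; $14,128; $10,596; $7,064; $3,532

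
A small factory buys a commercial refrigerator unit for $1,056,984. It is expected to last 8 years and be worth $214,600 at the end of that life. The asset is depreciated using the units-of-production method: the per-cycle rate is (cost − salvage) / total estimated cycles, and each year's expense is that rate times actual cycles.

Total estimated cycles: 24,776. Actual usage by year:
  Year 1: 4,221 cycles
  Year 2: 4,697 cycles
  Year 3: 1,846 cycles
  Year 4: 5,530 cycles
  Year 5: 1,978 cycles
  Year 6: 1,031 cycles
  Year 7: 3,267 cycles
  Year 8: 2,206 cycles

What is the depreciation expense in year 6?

$35,054

Depreciable base = $1,056,984 − $214,600 = $842,384.
Rate = $842,384 / 24,776 cycles = $34 per cycle.
Year 1: 4,221 × $34 = $143,514. Book value $913,470.
Year 2: 4,697 × $34 = $159,698. Book value $753,772.
Year 3: 1,846 × $34 = $62,764. Book value $691,008.
Year 4: 5,530 × $34 = $188,020. Book value $502,988.
Year 5: 1,978 × $34 = $67,252. Book value $435,736.
Year 6: 1,031 × $34 = $35,054. Book value $400,682.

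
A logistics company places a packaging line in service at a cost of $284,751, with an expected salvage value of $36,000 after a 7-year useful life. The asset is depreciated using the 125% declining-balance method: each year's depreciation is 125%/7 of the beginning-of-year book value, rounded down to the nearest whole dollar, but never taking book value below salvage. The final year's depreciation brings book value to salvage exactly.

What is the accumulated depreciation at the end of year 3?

$126,925

Depreciable base = $284,751 − $36,000 = $248,751.
Year 1: ⌊$284,751 × 125%/7⌋ = $50,848. Book value $233,903.
Year 2: ⌊$233,903 × 125%/7⌋ = $41,768. Book value $192,135.
Year 3: ⌊$192,135 × 125%/7⌋ = $34,309. Book value $157,826.
Accumulated through year 3 = $284,751 − $157,826 = $126,925.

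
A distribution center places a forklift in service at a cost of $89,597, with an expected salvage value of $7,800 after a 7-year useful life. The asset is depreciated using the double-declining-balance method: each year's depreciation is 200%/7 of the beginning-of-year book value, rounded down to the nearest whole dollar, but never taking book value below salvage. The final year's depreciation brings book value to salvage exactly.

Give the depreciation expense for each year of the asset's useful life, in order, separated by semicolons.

$25,599; $18,285; $13,060; $9,329; $6,664; $4,760; $4,100

Depreciable base = $89,597 − $7,800 = $81,797.
Year 1: ⌊$89,597 × 200%/7⌋ = $25,599. Book value $63,998.
Year 2: ⌊$63,998 × 200%/7⌋ = $18,285. Book value $45,713.
Year 3: ⌊$45,713 × 200%/7⌋ = $13,060. Book value $32,653.
Year 4: ⌊$32,653 × 200%/7⌋ = $9,329. Book value $23,324.
Year 5: ⌊$23,324 × 200%/7⌋ = $6,664. Book value $16,660.
Year 6: ⌊$16,660 × 200%/7⌋ = $4,760. Book value $11,900.
Year 7 (final): $11,900 − $7,800 = $4,100. Book value $7,800.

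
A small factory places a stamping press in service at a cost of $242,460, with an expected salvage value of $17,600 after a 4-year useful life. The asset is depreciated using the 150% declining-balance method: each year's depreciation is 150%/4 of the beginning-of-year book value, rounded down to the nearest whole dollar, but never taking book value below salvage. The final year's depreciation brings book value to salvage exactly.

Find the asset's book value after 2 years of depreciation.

$94,712

Depreciable base = $242,460 − $17,600 = $224,860.
Year 1: ⌊$242,460 × 150%/4⌋ = $90,922. Book value $151,538.
Year 2: ⌊$151,538 × 150%/4⌋ = $56,826. Book value $94,712.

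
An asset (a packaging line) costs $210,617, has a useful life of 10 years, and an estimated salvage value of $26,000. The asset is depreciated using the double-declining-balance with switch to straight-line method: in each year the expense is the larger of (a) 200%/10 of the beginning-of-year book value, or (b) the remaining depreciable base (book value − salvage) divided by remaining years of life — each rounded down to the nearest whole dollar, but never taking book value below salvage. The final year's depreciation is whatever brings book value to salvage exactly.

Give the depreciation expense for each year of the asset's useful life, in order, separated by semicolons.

$42,123; $33,698; $26,959; $21,567; $17,254; $13,803; $11,042; $8,834; $7,067; $2,270

Depreciable base = $210,617 − $26,000 = $184,617.
Year 1: DB = ⌊$210,617 × 200%/10⌋ = $42,123; SL = ⌊$184,617/10⌋ = $18,461 → take DB $42,123. Book value $168,494.
Year 2: DB = ⌊$168,494 × 200%/10⌋ = $33,698; SL = ⌊$142,494/9⌋ = $15,832 → take DB $33,698. Book value $134,796.
Year 3: DB = ⌊$134,796 × 200%/10⌋ = $26,959; SL = ⌊$108,796/8⌋ = $13,599 → take DB $26,959. Book value $107,837.
Year 4: DB = ⌊$107,837 × 200%/10⌋ = $21,567; SL = ⌊$81,837/7⌋ = $11,691 → take DB $21,567. Book value $86,270.
Year 5: DB = ⌊$86,270 × 200%/10⌋ = $17,254; SL = ⌊$60,270/6⌋ = $10,045 → take DB $17,254. Book value $69,016.
Year 6: DB = ⌊$69,016 × 200%/10⌋ = $13,803; SL = ⌊$43,016/5⌋ = $8,603 → take DB $13,803. Book value $55,213.
Year 7: DB = ⌊$55,213 × 200%/10⌋ = $11,042; SL = ⌊$29,213/4⌋ = $7,303 → take DB $11,042. Book value $44,171.
Year 8: DB = ⌊$44,171 × 200%/10⌋ = $8,834; SL = ⌊$18,171/3⌋ = $6,057 → take DB $8,834. Book value $35,337.
Year 9: DB = ⌊$35,337 × 200%/10⌋ = $7,067; SL = ⌊$9,337/2⌋ = $4,668 → take DB $7,067. Book value $28,270.
Year 10 (final): $28,270 − $26,000 = $2,270. Book value $26,000.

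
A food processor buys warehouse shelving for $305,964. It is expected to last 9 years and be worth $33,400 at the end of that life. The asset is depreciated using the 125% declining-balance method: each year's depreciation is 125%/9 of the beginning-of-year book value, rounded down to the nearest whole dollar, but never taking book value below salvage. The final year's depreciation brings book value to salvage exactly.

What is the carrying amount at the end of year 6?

$124,748

Depreciable base = $305,964 − $33,400 = $272,564.
Year 1: ⌊$305,964 × 125%/9⌋ = $42,495. Book value $263,469.
Year 2: ⌊$263,469 × 125%/9⌋ = $36,592. Book value $226,877.
Year 3: ⌊$226,877 × 125%/9⌋ = $31,510. Book value $195,367.
Year 4: ⌊$195,367 × 125%/9⌋ = $27,134. Book value $168,233.
Year 5: ⌊$168,233 × 125%/9⌋ = $23,365. Book value $144,868.
Year 6: ⌊$144,868 × 125%/9⌋ = $20,120. Book value $124,748.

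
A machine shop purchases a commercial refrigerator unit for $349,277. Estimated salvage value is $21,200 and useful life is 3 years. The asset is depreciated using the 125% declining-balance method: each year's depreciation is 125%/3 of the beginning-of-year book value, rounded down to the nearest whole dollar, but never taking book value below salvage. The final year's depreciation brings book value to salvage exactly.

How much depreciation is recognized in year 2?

Depreciable base = $349,277 − $21,200 = $328,077.
Year 1: ⌊$349,277 × 125%/3⌋ = $145,532. Book value $203,745.
Year 2: ⌊$203,745 × 125%/3⌋ = $84,893. Book value $118,852.

$84,893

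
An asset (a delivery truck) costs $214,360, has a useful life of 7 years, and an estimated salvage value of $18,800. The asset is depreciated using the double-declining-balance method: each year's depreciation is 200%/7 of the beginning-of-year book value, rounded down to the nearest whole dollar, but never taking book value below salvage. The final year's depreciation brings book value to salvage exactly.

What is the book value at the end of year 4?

Depreciable base = $214,360 − $18,800 = $195,560.
Year 1: ⌊$214,360 × 200%/7⌋ = $61,245. Book value $153,115.
Year 2: ⌊$153,115 × 200%/7⌋ = $43,747. Book value $109,368.
Year 3: ⌊$109,368 × 200%/7⌋ = $31,248. Book value $78,120.
Year 4: ⌊$78,120 × 200%/7⌋ = $22,320. Book value $55,800.

$55,800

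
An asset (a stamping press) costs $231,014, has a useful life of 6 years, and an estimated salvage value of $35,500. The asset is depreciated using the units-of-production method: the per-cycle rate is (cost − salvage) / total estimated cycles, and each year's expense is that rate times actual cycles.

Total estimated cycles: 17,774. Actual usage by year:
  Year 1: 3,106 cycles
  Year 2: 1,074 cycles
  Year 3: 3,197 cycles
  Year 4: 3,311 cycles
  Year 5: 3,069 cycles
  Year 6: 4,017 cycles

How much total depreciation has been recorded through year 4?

$117,568

Depreciable base = $231,014 − $35,500 = $195,514.
Rate = $195,514 / 17,774 cycles = $11 per cycle.
Year 1: 3,106 × $11 = $34,166. Book value $196,848.
Year 2: 1,074 × $11 = $11,814. Book value $185,034.
Year 3: 3,197 × $11 = $35,167. Book value $149,867.
Year 4: 3,311 × $11 = $36,421. Book value $113,446.
Accumulated through year 4 = $231,014 − $113,446 = $117,568.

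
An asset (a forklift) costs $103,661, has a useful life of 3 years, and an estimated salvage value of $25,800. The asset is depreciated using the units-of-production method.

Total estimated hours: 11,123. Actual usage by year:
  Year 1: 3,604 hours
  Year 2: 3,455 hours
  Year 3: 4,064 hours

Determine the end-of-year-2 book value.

Depreciable base = $103,661 − $25,800 = $77,861.
Rate = $77,861 / 11,123 hours = $7 per hour.
Year 1: 3,604 × $7 = $25,228. Book value $78,433.
Year 2: 3,455 × $7 = $24,185. Book value $54,248.

$54,248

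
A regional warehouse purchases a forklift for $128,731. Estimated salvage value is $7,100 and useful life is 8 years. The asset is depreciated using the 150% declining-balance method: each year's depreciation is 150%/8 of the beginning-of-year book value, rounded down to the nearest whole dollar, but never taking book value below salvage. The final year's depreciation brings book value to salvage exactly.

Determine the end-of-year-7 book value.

Depreciable base = $128,731 − $7,100 = $121,631.
Year 1: ⌊$128,731 × 150%/8⌋ = $24,137. Book value $104,594.
Year 2: ⌊$104,594 × 150%/8⌋ = $19,611. Book value $84,983.
Year 3: ⌊$84,983 × 150%/8⌋ = $15,934. Book value $69,049.
Year 4: ⌊$69,049 × 150%/8⌋ = $12,946. Book value $56,103.
Year 5: ⌊$56,103 × 150%/8⌋ = $10,519. Book value $45,584.
Year 6: ⌊$45,584 × 150%/8⌋ = $8,547. Book value $37,037.
Year 7: ⌊$37,037 × 150%/8⌋ = $6,944. Book value $30,093.

$30,093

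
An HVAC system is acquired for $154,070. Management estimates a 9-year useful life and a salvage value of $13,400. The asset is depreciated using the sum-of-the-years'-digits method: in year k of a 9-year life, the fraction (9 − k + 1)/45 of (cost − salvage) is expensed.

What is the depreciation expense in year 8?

Depreciable base = $154,070 − $13,400 = $140,670.
Sum of the years' digits = 9+8+7+6+5+4+3+2+1 = 45.
Year 1: $140,670 × 9/45 = $28,134. Book value $125,936.
Year 2: $140,670 × 8/45 = $25,008. Book value $100,928.
Year 3: $140,670 × 7/45 = $21,882. Book value $79,046.
Year 4: $140,670 × 6/45 = $18,756. Book value $60,290.
Year 5: $140,670 × 5/45 = $15,630. Book value $44,660.
Year 6: $140,670 × 4/45 = $12,504. Book value $32,156.
Year 7: $140,670 × 3/45 = $9,378. Book value $22,778.
Year 8: $140,670 × 2/45 = $6,252. Book value $16,526.

$6,252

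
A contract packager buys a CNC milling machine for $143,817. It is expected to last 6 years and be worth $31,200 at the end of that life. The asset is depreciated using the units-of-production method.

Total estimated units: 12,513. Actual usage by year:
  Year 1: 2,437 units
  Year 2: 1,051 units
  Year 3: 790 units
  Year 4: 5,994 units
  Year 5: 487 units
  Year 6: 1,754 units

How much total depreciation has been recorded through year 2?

Depreciable base = $143,817 − $31,200 = $112,617.
Rate = $112,617 / 12,513 units = $9 per unit.
Year 1: 2,437 × $9 = $21,933. Book value $121,884.
Year 2: 1,051 × $9 = $9,459. Book value $112,425.
Accumulated through year 2 = $143,817 − $112,425 = $31,392.

$31,392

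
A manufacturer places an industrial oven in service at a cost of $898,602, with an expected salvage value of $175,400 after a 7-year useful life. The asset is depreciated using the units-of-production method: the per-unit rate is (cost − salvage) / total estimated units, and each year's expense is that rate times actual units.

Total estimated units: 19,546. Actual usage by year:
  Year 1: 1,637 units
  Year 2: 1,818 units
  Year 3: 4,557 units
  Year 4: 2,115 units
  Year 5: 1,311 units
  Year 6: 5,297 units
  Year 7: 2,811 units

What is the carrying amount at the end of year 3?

$602,158

Depreciable base = $898,602 − $175,400 = $723,202.
Rate = $723,202 / 19,546 units = $37 per unit.
Year 1: 1,637 × $37 = $60,569. Book value $838,033.
Year 2: 1,818 × $37 = $67,266. Book value $770,767.
Year 3: 4,557 × $37 = $168,609. Book value $602,158.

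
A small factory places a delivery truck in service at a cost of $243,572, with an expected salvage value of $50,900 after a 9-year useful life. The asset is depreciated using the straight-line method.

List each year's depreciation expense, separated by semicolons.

Depreciable base = $243,572 − $50,900 = $192,672.
Annual expense = $192,672 / 9 = $21,408.
End of year 1: book value $222,164.
End of year 2: book value $200,756.
End of year 3: book value $179,348.
End of year 4: book value $157,940.
End of year 5: book value $136,532.
End of year 6: book value $115,124.
End of year 7: book value $93,716.
End of year 8: book value $72,308.
End of year 9: book value $50,900.

$21,408; $21,408; $21,408; $21,408; $21,408; $21,408; $21,408; $21,408; $21,408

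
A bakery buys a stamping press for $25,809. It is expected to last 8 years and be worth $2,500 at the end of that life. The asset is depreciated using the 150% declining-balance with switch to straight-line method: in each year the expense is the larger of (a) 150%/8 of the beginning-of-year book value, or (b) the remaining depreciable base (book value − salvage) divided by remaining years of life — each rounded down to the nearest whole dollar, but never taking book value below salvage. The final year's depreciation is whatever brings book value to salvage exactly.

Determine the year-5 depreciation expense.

$2,187

Depreciable base = $25,809 − $2,500 = $23,309.
Year 1: DB = ⌊$25,809 × 150%/8⌋ = $4,839; SL = ⌊$23,309/8⌋ = $2,913 → take DB $4,839. Book value $20,970.
Year 2: DB = ⌊$20,970 × 150%/8⌋ = $3,931; SL = ⌊$18,470/7⌋ = $2,638 → take DB $3,931. Book value $17,039.
Year 3: DB = ⌊$17,039 × 150%/8⌋ = $3,194; SL = ⌊$14,539/6⌋ = $2,423 → take DB $3,194. Book value $13,845.
Year 4: DB = ⌊$13,845 × 150%/8⌋ = $2,595; SL = ⌊$11,345/5⌋ = $2,269 → take DB $2,595. Book value $11,250.
Year 5: DB = ⌊$11,250 × 150%/8⌋ = $2,109; SL = ⌊$8,750/4⌋ = $2,187 → take SL $2,187. Book value $9,063.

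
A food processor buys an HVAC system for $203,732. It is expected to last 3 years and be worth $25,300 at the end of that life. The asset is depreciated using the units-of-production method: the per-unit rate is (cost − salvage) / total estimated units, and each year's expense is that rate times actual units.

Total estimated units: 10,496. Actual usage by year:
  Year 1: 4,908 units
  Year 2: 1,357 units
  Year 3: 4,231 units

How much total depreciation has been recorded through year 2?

Depreciable base = $203,732 − $25,300 = $178,432.
Rate = $178,432 / 10,496 units = $17 per unit.
Year 1: 4,908 × $17 = $83,436. Book value $120,296.
Year 2: 1,357 × $17 = $23,069. Book value $97,227.
Accumulated through year 2 = $203,732 − $97,227 = $106,505.

$106,505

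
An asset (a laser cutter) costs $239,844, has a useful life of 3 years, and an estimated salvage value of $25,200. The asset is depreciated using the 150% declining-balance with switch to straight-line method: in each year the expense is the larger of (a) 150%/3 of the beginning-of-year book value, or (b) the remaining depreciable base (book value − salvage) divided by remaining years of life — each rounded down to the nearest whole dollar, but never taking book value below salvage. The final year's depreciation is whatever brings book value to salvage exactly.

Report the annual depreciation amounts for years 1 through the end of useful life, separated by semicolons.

Depreciable base = $239,844 − $25,200 = $214,644.
Year 1: DB = ⌊$239,844 × 150%/3⌋ = $119,922; SL = ⌊$214,644/3⌋ = $71,548 → take DB $119,922. Book value $119,922.
Year 2: DB = ⌊$119,922 × 150%/3⌋ = $59,961; SL = ⌊$94,722/2⌋ = $47,361 → take DB $59,961. Book value $59,961.
Year 3 (final): $59,961 − $25,200 = $34,761. Book value $25,200.

$119,922; $59,961; $34,761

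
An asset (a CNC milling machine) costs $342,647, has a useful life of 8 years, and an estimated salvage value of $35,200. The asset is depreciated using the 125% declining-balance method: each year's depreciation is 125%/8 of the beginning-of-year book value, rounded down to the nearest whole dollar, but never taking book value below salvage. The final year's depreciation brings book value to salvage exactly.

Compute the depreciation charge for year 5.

$27,134

Depreciable base = $342,647 − $35,200 = $307,447.
Year 1: ⌊$342,647 × 125%/8⌋ = $53,538. Book value $289,109.
Year 2: ⌊$289,109 × 125%/8⌋ = $45,173. Book value $243,936.
Year 3: ⌊$243,936 × 125%/8⌋ = $38,115. Book value $205,821.
Year 4: ⌊$205,821 × 125%/8⌋ = $32,159. Book value $173,662.
Year 5: ⌊$173,662 × 125%/8⌋ = $27,134. Book value $146,528.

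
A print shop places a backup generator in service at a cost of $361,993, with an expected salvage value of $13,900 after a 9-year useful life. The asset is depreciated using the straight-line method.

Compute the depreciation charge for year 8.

$38,677

Depreciable base = $361,993 − $13,900 = $348,093.
Annual expense = $348,093 / 9 = $38,677.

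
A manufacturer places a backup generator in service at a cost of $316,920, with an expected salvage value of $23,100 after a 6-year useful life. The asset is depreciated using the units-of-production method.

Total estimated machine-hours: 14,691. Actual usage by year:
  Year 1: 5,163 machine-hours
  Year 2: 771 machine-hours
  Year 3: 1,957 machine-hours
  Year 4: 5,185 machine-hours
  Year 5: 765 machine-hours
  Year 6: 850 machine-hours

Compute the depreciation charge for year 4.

$103,700

Depreciable base = $316,920 − $23,100 = $293,820.
Rate = $293,820 / 14,691 machine-hours = $20 per machine-hour.
Year 1: 5,163 × $20 = $103,260. Book value $213,660.
Year 2: 771 × $20 = $15,420. Book value $198,240.
Year 3: 1,957 × $20 = $39,140. Book value $159,100.
Year 4: 5,185 × $20 = $103,700. Book value $55,400.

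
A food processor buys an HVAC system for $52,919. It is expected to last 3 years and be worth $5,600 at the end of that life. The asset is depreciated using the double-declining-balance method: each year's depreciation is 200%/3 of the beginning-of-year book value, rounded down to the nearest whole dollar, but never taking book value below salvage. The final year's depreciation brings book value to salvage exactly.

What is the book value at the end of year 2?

$5,880

Depreciable base = $52,919 − $5,600 = $47,319.
Year 1: ⌊$52,919 × 200%/3⌋ = $35,279. Book value $17,640.
Year 2: ⌊$17,640 × 200%/3⌋ = $11,760. Book value $5,880.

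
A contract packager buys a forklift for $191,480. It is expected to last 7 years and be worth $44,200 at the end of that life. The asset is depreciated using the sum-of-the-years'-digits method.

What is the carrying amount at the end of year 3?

Depreciable base = $191,480 − $44,200 = $147,280.
Sum of the years' digits = 7+6+5+4+3+2+1 = 28.
Year 1: $147,280 × 7/28 = $36,820. Book value $154,660.
Year 2: $147,280 × 6/28 = $31,560. Book value $123,100.
Year 3: $147,280 × 5/28 = $26,300. Book value $96,800.

$96,800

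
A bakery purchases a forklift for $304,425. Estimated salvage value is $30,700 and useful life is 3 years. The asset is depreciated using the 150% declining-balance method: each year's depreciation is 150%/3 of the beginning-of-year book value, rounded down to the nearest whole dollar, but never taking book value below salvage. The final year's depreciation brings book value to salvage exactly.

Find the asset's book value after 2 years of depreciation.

$76,107

Depreciable base = $304,425 − $30,700 = $273,725.
Year 1: ⌊$304,425 × 150%/3⌋ = $152,212. Book value $152,213.
Year 2: ⌊$152,213 × 150%/3⌋ = $76,106. Book value $76,107.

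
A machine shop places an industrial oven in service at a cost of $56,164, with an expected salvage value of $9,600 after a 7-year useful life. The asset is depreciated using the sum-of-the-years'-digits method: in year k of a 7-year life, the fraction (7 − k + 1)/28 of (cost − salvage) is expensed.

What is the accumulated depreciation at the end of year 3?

$29,934

Depreciable base = $56,164 − $9,600 = $46,564.
Sum of the years' digits = 7+6+5+4+3+2+1 = 28.
Year 1: $46,564 × 7/28 = $11,641. Book value $44,523.
Year 2: $46,564 × 6/28 = $9,978. Book value $34,545.
Year 3: $46,564 × 5/28 = $8,315. Book value $26,230.
Accumulated through year 3 = $56,164 − $26,230 = $29,934.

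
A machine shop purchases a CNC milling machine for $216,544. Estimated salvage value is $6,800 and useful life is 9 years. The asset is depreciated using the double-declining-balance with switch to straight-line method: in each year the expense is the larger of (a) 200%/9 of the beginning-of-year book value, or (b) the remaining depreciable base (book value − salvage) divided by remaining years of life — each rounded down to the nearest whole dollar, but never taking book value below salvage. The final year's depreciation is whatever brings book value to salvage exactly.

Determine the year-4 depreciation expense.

Depreciable base = $216,544 − $6,800 = $209,744.
Year 1: DB = ⌊$216,544 × 200%/9⌋ = $48,120; SL = ⌊$209,744/9⌋ = $23,304 → take DB $48,120. Book value $168,424.
Year 2: DB = ⌊$168,424 × 200%/9⌋ = $37,427; SL = ⌊$161,624/8⌋ = $20,203 → take DB $37,427. Book value $130,997.
Year 3: DB = ⌊$130,997 × 200%/9⌋ = $29,110; SL = ⌊$124,197/7⌋ = $17,742 → take DB $29,110. Book value $101,887.
Year 4: DB = ⌊$101,887 × 200%/9⌋ = $22,641; SL = ⌊$95,087/6⌋ = $15,847 → take DB $22,641. Book value $79,246.

$22,641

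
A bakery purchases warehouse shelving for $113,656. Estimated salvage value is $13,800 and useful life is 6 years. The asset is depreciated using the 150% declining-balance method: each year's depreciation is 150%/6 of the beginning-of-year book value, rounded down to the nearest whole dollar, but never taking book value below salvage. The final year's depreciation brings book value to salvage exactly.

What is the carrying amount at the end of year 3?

Depreciable base = $113,656 − $13,800 = $99,856.
Year 1: ⌊$113,656 × 150%/6⌋ = $28,414. Book value $85,242.
Year 2: ⌊$85,242 × 150%/6⌋ = $21,310. Book value $63,932.
Year 3: ⌊$63,932 × 150%/6⌋ = $15,983. Book value $47,949.

$47,949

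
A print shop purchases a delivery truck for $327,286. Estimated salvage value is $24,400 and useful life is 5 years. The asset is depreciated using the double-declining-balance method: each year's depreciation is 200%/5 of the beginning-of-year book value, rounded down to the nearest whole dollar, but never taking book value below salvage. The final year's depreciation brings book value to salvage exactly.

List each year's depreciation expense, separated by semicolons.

$130,914; $78,548; $47,129; $28,278; $18,017

Depreciable base = $327,286 − $24,400 = $302,886.
Year 1: ⌊$327,286 × 200%/5⌋ = $130,914. Book value $196,372.
Year 2: ⌊$196,372 × 200%/5⌋ = $78,548. Book value $117,824.
Year 3: ⌊$117,824 × 200%/5⌋ = $47,129. Book value $70,695.
Year 4: ⌊$70,695 × 200%/5⌋ = $28,278. Book value $42,417.
Year 5 (final): $42,417 − $24,400 = $18,017. Book value $24,400.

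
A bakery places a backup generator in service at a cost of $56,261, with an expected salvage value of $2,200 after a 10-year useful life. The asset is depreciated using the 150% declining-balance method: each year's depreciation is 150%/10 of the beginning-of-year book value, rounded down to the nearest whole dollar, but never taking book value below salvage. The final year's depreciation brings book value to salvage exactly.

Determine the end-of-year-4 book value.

$29,370

Depreciable base = $56,261 − $2,200 = $54,061.
Year 1: ⌊$56,261 × 150%/10⌋ = $8,439. Book value $47,822.
Year 2: ⌊$47,822 × 150%/10⌋ = $7,173. Book value $40,649.
Year 3: ⌊$40,649 × 150%/10⌋ = $6,097. Book value $34,552.
Year 4: ⌊$34,552 × 150%/10⌋ = $5,182. Book value $29,370.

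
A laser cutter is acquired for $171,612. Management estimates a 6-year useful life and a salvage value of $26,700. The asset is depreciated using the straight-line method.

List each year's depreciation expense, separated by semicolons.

$24,152; $24,152; $24,152; $24,152; $24,152; $24,152

Depreciable base = $171,612 − $26,700 = $144,912.
Annual expense = $144,912 / 6 = $24,152.
End of year 1: book value $147,460.
End of year 2: book value $123,308.
End of year 3: book value $99,156.
End of year 4: book value $75,004.
End of year 5: book value $50,852.
End of year 6: book value $26,700.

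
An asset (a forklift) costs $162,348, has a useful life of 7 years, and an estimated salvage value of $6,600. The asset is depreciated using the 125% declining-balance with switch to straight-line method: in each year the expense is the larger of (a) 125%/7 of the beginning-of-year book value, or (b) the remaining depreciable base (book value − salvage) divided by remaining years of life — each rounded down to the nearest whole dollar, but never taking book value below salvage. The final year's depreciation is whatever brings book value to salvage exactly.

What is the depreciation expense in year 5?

$20,589

Depreciable base = $162,348 − $6,600 = $155,748.
Year 1: DB = ⌊$162,348 × 125%/7⌋ = $28,990; SL = ⌊$155,748/7⌋ = $22,249 → take DB $28,990. Book value $133,358.
Year 2: DB = ⌊$133,358 × 125%/7⌋ = $23,813; SL = ⌊$126,758/6⌋ = $21,126 → take DB $23,813. Book value $109,545.
Year 3: DB = ⌊$109,545 × 125%/7⌋ = $19,561; SL = ⌊$102,945/5⌋ = $20,589 → take SL $20,589. Book value $88,956.
Year 4: DB = ⌊$88,956 × 125%/7⌋ = $15,885; SL = ⌊$82,356/4⌋ = $20,589 → take SL $20,589. Book value $68,367.
Year 5: DB = ⌊$68,367 × 125%/7⌋ = $12,208; SL = ⌊$61,767/3⌋ = $20,589 → take SL $20,589. Book value $47,778.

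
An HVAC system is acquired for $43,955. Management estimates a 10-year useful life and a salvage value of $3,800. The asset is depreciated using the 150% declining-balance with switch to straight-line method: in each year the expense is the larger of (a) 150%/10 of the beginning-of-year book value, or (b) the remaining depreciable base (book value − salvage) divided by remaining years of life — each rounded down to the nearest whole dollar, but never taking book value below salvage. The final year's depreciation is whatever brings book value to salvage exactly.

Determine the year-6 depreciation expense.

Depreciable base = $43,955 − $3,800 = $40,155.
Year 1: DB = ⌊$43,955 × 150%/10⌋ = $6,593; SL = ⌊$40,155/10⌋ = $4,015 → take DB $6,593. Book value $37,362.
Year 2: DB = ⌊$37,362 × 150%/10⌋ = $5,604; SL = ⌊$33,562/9⌋ = $3,729 → take DB $5,604. Book value $31,758.
Year 3: DB = ⌊$31,758 × 150%/10⌋ = $4,763; SL = ⌊$27,958/8⌋ = $3,494 → take DB $4,763. Book value $26,995.
Year 4: DB = ⌊$26,995 × 150%/10⌋ = $4,049; SL = ⌊$23,195/7⌋ = $3,313 → take DB $4,049. Book value $22,946.
Year 5: DB = ⌊$22,946 × 150%/10⌋ = $3,441; SL = ⌊$19,146/6⌋ = $3,191 → take DB $3,441. Book value $19,505.
Year 6: DB = ⌊$19,505 × 150%/10⌋ = $2,925; SL = ⌊$15,705/5⌋ = $3,141 → take SL $3,141. Book value $16,364.

$3,141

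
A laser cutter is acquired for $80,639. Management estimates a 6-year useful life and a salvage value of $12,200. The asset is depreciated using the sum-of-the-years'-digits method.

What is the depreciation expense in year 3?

Depreciable base = $80,639 − $12,200 = $68,439.
Sum of the years' digits = 6+5+4+3+2+1 = 21.
Year 1: $68,439 × 6/21 = $19,554. Book value $61,085.
Year 2: $68,439 × 5/21 = $16,295. Book value $44,790.
Year 3: $68,439 × 4/21 = $13,036. Book value $31,754.

$13,036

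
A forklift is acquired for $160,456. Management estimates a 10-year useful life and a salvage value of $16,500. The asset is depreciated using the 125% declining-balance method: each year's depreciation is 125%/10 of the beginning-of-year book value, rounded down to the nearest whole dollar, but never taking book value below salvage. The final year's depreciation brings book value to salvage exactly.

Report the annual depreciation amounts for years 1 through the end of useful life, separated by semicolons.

Depreciable base = $160,456 − $16,500 = $143,956.
Year 1: ⌊$160,456 × 125%/10⌋ = $20,057. Book value $140,399.
Year 2: ⌊$140,399 × 125%/10⌋ = $17,549. Book value $122,850.
Year 3: ⌊$122,850 × 125%/10⌋ = $15,356. Book value $107,494.
Year 4: ⌊$107,494 × 125%/10⌋ = $13,436. Book value $94,058.
Year 5: ⌊$94,058 × 125%/10⌋ = $11,757. Book value $82,301.
Year 6: ⌊$82,301 × 125%/10⌋ = $10,287. Book value $72,014.
Year 7: ⌊$72,014 × 125%/10⌋ = $9,001. Book value $63,013.
Year 8: ⌊$63,013 × 125%/10⌋ = $7,876. Book value $55,137.
Year 9: ⌊$55,137 × 125%/10⌋ = $6,892. Book value $48,245.
Year 10 (final): $48,245 − $16,500 = $31,745. Book value $16,500.

$20,057; $17,549; $15,356; $13,436; $11,757; $10,287; $9,001; $7,876; $6,892; $31,745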